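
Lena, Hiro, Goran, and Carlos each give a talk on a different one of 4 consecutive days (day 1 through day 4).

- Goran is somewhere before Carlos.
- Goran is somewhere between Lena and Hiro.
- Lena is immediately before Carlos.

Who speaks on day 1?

Hiro

With clue 1, Carlos is ruled out for day 1.
With clues 1–2, Goran is ruled out for day 1.
With clues 1–3, Lena is ruled out for day 1.
So day 1 is Hiro.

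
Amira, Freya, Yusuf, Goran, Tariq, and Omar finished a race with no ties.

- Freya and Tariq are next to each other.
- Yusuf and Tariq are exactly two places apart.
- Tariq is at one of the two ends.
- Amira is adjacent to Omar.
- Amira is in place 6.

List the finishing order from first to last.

From clues 1–3: Freya is in {2,5}.
From clues 1–5: Tariq → place 1, Freya → place 2, Yusuf → place 3, Goran → place 4, Omar → place 5, Amira → place 6.

Tariq, Freya, Yusuf, Goran, Omar, Amira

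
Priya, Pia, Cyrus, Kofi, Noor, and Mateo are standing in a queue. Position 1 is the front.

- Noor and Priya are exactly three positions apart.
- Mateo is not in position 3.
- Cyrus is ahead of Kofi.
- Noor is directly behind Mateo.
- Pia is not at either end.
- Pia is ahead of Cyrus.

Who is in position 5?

Priya

With clues 1–4, Cyrus is ruled out for position 5.
With clues 1–6, Kofi, Mateo, Noor, and Pia are ruled out for position 5.
So position 5 is Priya.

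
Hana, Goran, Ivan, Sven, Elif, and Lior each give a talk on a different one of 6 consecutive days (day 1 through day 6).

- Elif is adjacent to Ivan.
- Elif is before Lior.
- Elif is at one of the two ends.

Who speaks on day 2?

With clues 1–2, Lior is ruled out for day 2.
With clues 1–3, Elif, Goran, Hana, and Sven are ruled out for day 2.
So day 2 is Ivan.

Ivan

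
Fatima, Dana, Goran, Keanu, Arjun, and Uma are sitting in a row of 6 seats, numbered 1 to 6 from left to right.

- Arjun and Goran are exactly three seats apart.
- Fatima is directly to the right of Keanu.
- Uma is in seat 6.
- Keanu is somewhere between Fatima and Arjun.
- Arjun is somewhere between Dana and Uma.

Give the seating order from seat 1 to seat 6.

From clues 1–2: Fatima is in {2,3,4,5,6}.
From clues 1–3: Uma → seat 6.
From clues 1–4: Fatima is in {3,4}.
From clues 1–5: Dana → seat 1, Arjun → seat 2, Keanu → seat 3, Fatima → seat 4, Goran → seat 5.

Dana, Arjun, Keanu, Fatima, Goran, Uma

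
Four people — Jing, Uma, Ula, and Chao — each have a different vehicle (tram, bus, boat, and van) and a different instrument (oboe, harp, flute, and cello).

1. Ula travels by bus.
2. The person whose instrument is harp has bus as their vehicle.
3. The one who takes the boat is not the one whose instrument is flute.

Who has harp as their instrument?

With clues 1–2, Chao, Jing, and Uma are impossible for the one with instrument harp.
That leaves Ula.

Ula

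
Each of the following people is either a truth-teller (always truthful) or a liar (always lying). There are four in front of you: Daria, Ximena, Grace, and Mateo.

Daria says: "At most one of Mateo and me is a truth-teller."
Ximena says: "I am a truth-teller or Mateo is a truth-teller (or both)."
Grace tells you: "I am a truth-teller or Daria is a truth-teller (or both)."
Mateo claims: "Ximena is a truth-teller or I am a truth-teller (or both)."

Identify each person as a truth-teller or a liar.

Daria: truth-teller, Ximena: liar, Grace: truth-teller, Mateo: liar

Consider Daria. Suppose Daria is a liar.
Then Daria's own statement would have to be false, but it can't be — contradiction.
So Daria is a truth-teller.
With that fixed, Grace's statement is true, so Grace is a truth-teller.
Consider Ximena. Suppose Ximena is a truth-teller.
Then no assignment of the remaining roles makes every statement match its speaker's type — contradiction.
So Ximena is a liar.
Consider Mateo. Suppose Mateo is a truth-teller.
Then Daria's statement comes out false, contradicting Daria being a truth-teller.
So Mateo is a liar.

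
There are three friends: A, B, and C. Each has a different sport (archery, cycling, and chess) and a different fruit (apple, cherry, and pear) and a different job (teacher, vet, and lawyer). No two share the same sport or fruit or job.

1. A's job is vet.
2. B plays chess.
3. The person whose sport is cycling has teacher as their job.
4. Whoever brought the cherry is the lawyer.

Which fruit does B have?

cherry

With clues 1–4, apple and pear are impossible for B's fruit.
That leaves cherry.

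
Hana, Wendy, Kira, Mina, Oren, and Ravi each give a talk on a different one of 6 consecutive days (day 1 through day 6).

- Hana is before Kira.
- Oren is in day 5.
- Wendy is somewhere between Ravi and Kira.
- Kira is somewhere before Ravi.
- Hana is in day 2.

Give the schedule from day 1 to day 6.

Mina, Hana, Kira, Wendy, Oren, Ravi

From clue 1: Hana is in {1,2,3,4,5}.
From clues 1–2: Oren → day 5.
From clues 1–3: Wendy is in {2,3,4}.
From clues 1–4: Hana is in {1,2}.
From clues 1–5: Mina → day 1, Hana → day 2, Kira → day 3, Wendy → day 4, Ravi → day 6.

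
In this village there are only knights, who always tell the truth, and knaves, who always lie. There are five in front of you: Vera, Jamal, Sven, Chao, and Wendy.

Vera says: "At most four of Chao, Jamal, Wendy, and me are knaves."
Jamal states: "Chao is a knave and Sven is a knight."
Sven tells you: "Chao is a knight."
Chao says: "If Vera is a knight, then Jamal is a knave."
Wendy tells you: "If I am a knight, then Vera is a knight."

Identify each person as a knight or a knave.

Regardless of anyone's role, Vera's statement is true, so Vera is a knight.
With that fixed, Wendy's statement is true, so Wendy is a knight.
Consider Jamal. Suppose Jamal is a knight.
Then no assignment of the remaining roles makes every statement match its speaker's type — contradiction.
So Jamal is a knave.
With that fixed, Chao's statement is true, so Chao is a knight.
With that fixed, Sven's statement is true, so Sven is a knight.

Vera: knight, Jamal: knave, Sven: knight, Chao: knight, Wendy: knight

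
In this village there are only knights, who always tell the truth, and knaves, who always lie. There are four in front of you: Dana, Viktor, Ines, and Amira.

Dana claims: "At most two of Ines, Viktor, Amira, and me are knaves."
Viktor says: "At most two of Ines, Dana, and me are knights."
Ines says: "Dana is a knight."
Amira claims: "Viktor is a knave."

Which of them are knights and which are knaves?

Consider Dana. Suppose Dana is a knight.
Then no assignment of the remaining roles makes every statement match its speaker's type — contradiction.
So Dana is a knave.
With that fixed, Viktor's statement is true, so Viktor is a knight.
With that fixed, Ines's statement is false, so Ines is a knave.
With that fixed, Amira's statement is false, so Amira is a knave.

Dana: knave, Viktor: knight, Ines: knave, Amira: knave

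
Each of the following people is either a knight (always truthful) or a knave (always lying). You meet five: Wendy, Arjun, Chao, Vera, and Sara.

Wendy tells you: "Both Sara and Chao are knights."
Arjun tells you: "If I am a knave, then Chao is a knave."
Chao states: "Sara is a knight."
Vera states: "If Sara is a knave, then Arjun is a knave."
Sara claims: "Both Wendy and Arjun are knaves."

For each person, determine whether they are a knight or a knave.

Consider Wendy. Suppose Wendy is a knight.
Then no assignment of the remaining roles makes every statement match its speaker's type — contradiction.
So Wendy is a knave.
Consider Arjun. Suppose Arjun is a knave.
Then no assignment of the remaining roles makes every statement match its speaker's type — contradiction.
So Arjun is a knight.
With that fixed, Sara's statement is false, so Sara is a knave.
With that fixed, Chao's statement is false, so Chao is a knave.
With that fixed, Vera's statement is false, so Vera is a knave.

Wendy: knave, Arjun: knight, Chao: knave, Vera: knave, Sara: knave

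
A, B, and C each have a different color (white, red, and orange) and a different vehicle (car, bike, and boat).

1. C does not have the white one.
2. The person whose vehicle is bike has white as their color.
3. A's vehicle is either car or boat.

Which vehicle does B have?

With clues 1–3, boat and car are impossible for B's vehicle.
That leaves bike.

bike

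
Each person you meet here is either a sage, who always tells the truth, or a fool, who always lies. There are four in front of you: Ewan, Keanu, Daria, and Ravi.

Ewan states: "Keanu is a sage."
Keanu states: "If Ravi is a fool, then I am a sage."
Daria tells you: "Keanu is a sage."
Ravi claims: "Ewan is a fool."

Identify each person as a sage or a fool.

Consider Ewan. Suppose Ewan is a fool.
Then no assignment of the remaining roles makes every statement match its speaker's type — contradiction.
So Ewan is a sage.
With that fixed, Ravi's statement is false, so Ravi is a fool.
Consider Keanu. Suppose Keanu is a fool.
Then Ewan's statement comes out false, contradicting Ewan being a sage.
So Keanu is a sage.
With that fixed, Daria's statement is true, so Daria is a sage.

Ewan: sage, Keanu: sage, Daria: sage, Ravi: fool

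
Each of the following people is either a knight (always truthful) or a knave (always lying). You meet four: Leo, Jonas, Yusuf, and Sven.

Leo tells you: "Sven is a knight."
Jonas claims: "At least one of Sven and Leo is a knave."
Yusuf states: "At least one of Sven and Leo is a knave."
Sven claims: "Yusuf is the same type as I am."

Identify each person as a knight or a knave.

Leo: knave, Jonas: knight, Yusuf: knight, Sven: knave

Consider Leo. Suppose Leo is a knight.
Then no assignment of the remaining roles makes every statement match its speaker's type — contradiction.
So Leo is a knave.
With that fixed, Jonas's statement is true, so Jonas is a knight.
With that fixed, Yusuf's statement is true, so Yusuf is a knight.
Consider Sven. Suppose Sven is a knight.
Then Leo's statement comes out true, contradicting Leo being a knave.
So Sven is a knave.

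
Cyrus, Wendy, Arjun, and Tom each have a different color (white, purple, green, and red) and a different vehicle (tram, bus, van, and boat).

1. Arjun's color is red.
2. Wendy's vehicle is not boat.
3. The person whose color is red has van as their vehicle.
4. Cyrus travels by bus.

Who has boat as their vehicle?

Tom

With clues 1–2, Wendy is impossible for the one with vehicle boat.
With clues 1–3, Arjun is impossible for the one with vehicle boat.
With clues 1–4, Cyrus is impossible for the one with vehicle boat.
That leaves Tom.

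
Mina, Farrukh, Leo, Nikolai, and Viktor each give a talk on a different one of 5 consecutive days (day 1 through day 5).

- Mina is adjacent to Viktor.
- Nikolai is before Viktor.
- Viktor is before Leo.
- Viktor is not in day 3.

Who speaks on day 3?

Mina

With clues 1–3, Farrukh, Leo, and Nikolai are ruled out for day 3.
With clues 1–4, Viktor is ruled out for day 3.
So day 3 is Mina.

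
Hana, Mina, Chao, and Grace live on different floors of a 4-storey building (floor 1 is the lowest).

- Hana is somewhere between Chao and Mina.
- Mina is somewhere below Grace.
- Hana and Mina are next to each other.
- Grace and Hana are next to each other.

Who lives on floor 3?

Grace

With clues 1–3, Hana is ruled out for floor 3.
With clues 1–4, Chao and Mina are ruled out for floor 3.
So floor 3 is Grace.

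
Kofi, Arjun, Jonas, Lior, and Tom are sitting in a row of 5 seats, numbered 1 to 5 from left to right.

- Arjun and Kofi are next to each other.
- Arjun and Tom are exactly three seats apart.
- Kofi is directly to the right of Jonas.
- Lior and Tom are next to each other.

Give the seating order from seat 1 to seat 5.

From clues 1–2: Arjun is in {1,2,4,5}.
From clues 1–3: Kofi is in {3,4}.
From clues 1–4: Lior → seat 1, Tom → seat 2, Jonas → seat 3, Kofi → seat 4, Arjun → seat 5.

Lior, Tom, Jonas, Kofi, Arjun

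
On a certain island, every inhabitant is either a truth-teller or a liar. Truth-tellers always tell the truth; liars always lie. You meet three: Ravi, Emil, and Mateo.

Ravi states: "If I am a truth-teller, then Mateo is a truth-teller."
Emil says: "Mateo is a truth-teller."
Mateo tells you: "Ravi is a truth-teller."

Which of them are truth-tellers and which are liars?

Consider Ravi. Suppose Ravi is a liar.
Then Ravi's own statement would have to be false, but it can't be — contradiction.
So Ravi is a truth-teller.
With that fixed, Mateo's statement is true, so Mateo is a truth-teller.
With that fixed, Emil's statement is true, so Emil is a truth-teller.

Ravi: truth-teller, Emil: truth-teller, Mateo: truth-teller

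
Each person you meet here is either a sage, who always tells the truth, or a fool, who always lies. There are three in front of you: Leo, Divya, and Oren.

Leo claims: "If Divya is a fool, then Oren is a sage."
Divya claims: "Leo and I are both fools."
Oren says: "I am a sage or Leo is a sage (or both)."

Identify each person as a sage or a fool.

Consider Leo. Suppose Leo is a fool.
Then whichever role Divya has, Divya's statement has the wrong truth value — contradiction.
So Leo is a sage.
With that fixed, Divya's statement is false, so Divya is a fool.
With that fixed, Oren's statement is true, so Oren is a sage.

Leo: sage, Divya: fool, Oren: sage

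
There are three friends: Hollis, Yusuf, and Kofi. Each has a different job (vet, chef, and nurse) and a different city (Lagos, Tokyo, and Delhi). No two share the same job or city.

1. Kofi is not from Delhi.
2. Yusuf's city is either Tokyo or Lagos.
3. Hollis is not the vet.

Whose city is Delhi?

Clue 1 rules out Kofi for the one with city Delhi.
With clues 1–2, Yusuf is impossible for the one with city Delhi.
That leaves Hollis.

Hollis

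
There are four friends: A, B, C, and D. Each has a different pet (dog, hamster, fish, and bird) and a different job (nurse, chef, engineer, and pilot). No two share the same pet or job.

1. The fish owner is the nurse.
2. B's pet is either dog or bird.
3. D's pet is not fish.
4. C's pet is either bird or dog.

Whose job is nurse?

With clues 1–2, B is impossible for the one with job nurse.
With clues 1–3, D is impossible for the one with job nurse.
With clues 1–4, C is impossible for the one with job nurse.
That leaves A.

A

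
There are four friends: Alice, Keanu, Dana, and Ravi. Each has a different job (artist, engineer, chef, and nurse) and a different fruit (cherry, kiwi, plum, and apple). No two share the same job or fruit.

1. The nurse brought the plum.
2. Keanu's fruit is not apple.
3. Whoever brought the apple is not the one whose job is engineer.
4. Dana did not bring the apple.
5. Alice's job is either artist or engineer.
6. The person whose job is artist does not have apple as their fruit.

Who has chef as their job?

With clues 1–5, Alice is impossible for the one with job chef.
With clues 1–6, Dana and Keanu are impossible for the one with job chef.
That leaves Ravi.

Ravi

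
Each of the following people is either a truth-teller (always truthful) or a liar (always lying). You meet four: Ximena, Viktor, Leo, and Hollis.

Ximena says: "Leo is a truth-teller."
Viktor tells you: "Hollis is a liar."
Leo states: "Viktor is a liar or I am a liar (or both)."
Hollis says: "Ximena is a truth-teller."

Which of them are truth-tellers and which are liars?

Ximena: truth-teller, Viktor: liar, Leo: truth-teller, Hollis: truth-teller

Consider Ximena. Suppose Ximena is a liar.
Then no assignment of the remaining roles makes every statement match its speaker's type — contradiction.
So Ximena is a truth-teller.
With that fixed, Hollis's statement is true, so Hollis is a truth-teller.
With that fixed, Viktor's statement is false, so Viktor is a liar.
With that fixed, Leo's statement is true, so Leo is a truth-teller.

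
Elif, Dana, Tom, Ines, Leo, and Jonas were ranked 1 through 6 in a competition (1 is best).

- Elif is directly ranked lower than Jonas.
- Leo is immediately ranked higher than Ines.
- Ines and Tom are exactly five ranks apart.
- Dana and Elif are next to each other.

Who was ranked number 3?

Elif

With clues 1–3, Dana, Ines, Leo, and Tom are ruled out for rank 3.
With clues 1–4, Jonas is ruled out for rank 3.
So rank 3 is Elif.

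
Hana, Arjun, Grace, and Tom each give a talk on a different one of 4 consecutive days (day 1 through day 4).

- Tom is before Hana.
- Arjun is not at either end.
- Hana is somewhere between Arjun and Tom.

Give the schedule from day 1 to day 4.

Tom, Hana, Arjun, Grace

From clue 1: Hana is in {2,3,4}.
From clues 1–2: Arjun is in {2,3}.
From clues 1–3: Tom → day 1, Hana → day 2, Arjun → day 3, Grace → day 4.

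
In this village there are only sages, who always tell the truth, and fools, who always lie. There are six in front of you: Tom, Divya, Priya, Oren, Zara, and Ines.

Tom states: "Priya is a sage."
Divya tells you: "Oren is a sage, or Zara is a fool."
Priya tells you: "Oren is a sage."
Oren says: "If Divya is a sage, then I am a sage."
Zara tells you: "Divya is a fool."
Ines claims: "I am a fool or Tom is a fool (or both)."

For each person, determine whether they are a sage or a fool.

Consider Tom. Suppose Tom is a sage.
Then whichever role Ines has, Ines's statement has the wrong truth value — contradiction.
So Tom is a fool.
With that fixed, Ines's statement is true, so Ines is a sage.
Consider Divya. Suppose Divya is a fool.
Then no assignment of the remaining roles makes every statement match its speaker's type — contradiction.
So Divya is a sage.
With that fixed, Zara's statement is false, so Zara is a fool.
Consider Priya. Suppose Priya is a sage.
Then Tom's statement comes out true, contradicting Tom being a fool.
So Priya is a fool.
Consider Oren. Suppose Oren is a sage.
Then Priya's statement comes out true, contradicting Priya being a fool.
So Oren is a fool.

Tom: fool, Divya: sage, Priya: fool, Oren: fool, Zara: fool, Ines: sage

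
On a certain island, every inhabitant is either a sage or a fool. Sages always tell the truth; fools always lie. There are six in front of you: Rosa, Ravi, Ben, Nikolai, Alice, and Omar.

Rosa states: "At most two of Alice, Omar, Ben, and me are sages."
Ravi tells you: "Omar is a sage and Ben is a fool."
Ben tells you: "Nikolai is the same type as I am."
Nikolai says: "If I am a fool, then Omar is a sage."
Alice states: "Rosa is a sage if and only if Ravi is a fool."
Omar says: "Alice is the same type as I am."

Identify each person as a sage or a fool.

Consider Rosa. Suppose Rosa is a fool.
Then no assignment of the remaining roles makes every statement match its speaker's type — contradiction.
So Rosa is a sage.
Consider Ravi. Suppose Ravi is a sage.
Then no assignment of the remaining roles makes every statement match its speaker's type — contradiction.
So Ravi is a fool.
With that fixed, Alice's statement is true, so Alice is a sage.
Consider Ben. Suppose Ben is a sage.
Then Rosa's statement comes out false, contradicting Rosa being a sage.
So Ben is a fool.
Consider Nikolai. Suppose Nikolai is a fool.
Then Ben's statement comes out true, contradicting Ben being a fool.
So Nikolai is a sage.
Consider Omar. Suppose Omar is a sage.
Then Rosa's statement comes out false, contradicting Rosa being a sage.
So Omar is a fool.

Rosa: sage, Ravi: fool, Ben: fool, Nikolai: sage, Alice: sage, Omar: fool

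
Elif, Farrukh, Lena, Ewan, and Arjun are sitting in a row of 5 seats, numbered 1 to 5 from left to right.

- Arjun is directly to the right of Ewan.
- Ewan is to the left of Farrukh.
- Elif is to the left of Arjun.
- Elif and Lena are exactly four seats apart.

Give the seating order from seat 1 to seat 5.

From clue 1: Ewan is in {1,2,3,4}.
From clues 1–2: Farrukh is in {3,4,5}.
From clues 1–3: Elif is in {1,2}.
From clues 1–4: Elif → seat 1, Ewan → seat 2, Arjun → seat 3, Farrukh → seat 4, Lena → seat 5.

Elif, Ewan, Arjun, Farrukh, Lena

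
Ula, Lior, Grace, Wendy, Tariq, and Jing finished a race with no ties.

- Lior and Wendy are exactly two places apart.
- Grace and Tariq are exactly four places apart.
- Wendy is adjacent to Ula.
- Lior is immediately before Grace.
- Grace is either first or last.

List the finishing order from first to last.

From clues 1–2: Grace is in {1,2,5,6}.
From clues 1–3: Ula is in {3,4}.
From clues 1–5: Jing → place 1, Tariq → place 2, Wendy → place 3, Ula → place 4, Lior → place 5, Grace → place 6.

Jing, Tariq, Wendy, Ula, Lior, Grace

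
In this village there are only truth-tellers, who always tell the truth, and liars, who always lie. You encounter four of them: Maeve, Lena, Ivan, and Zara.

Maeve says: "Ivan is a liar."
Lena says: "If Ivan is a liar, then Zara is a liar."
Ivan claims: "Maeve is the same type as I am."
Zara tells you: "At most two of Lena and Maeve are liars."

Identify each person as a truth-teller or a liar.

Maeve: truth-teller, Lena: liar, Ivan: liar, Zara: truth-teller

Regardless of anyone's role, Zara's statement is true, so Zara is a truth-teller.
Consider Maeve. Suppose Maeve is a liar.
Then whichever role Ivan has, Ivan's statement has the wrong truth value — contradiction.
So Maeve is a truth-teller.
Consider Lena. Suppose Lena is a truth-teller.
Then no assignment of the remaining roles makes every statement match its speaker's type — contradiction.
So Lena is a liar.
Consider Ivan. Suppose Ivan is a truth-teller.
Then Maeve's statement comes out false, contradicting Maeve being a truth-teller.
So Ivan is a liar.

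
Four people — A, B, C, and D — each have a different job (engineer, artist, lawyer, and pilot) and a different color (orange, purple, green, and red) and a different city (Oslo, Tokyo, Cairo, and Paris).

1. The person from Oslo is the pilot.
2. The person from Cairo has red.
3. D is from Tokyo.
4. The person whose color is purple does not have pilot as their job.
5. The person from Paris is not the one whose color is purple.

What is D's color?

With clues 1–3, red is impossible for D's color.
With clues 1–5, green and orange are impossible for D's color.
That leaves purple.

purple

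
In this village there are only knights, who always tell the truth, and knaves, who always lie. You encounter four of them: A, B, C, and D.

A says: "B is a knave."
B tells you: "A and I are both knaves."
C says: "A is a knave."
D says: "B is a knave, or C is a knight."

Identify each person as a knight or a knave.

Consider A. Suppose A is a knave.
Then whichever role B has, B's statement has the wrong truth value — contradiction.
So A is a knight.
With that fixed, B's statement is false, so B is a knave.
With that fixed, C's statement is false, so C is a knave.
With that fixed, D's statement is true, so D is a knight.

A: knight, B: knave, C: knave, D: knight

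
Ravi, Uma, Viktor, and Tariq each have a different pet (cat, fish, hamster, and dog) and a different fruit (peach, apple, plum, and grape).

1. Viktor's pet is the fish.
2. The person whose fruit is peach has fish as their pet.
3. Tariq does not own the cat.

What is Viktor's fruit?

peach

With clues 1–2, apple, grape, and plum are impossible for Viktor's fruit.
That leaves peach.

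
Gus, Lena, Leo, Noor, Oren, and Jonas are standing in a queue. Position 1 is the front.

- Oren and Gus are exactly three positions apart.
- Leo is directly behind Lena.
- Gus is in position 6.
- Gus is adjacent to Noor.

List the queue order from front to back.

From clues 1–2: Lena is in {1,2,3,4,5}.
From clues 1–3: Oren → position 3, Gus → position 6.
From clues 1–4: Lena → position 1, Leo → position 2, Jonas → position 4, Noor → position 5.

Lena, Leo, Oren, Jonas, Noor, Gus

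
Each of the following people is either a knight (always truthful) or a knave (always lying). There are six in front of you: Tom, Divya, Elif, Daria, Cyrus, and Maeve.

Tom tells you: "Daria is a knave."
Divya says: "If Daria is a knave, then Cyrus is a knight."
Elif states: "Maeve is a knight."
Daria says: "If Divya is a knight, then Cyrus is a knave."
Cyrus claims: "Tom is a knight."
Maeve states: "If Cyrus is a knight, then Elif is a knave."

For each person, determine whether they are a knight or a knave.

Tom: knave, Divya: knight, Elif: knight, Daria: knight, Cyrus: knave, Maeve: knight

Consider Tom. Suppose Tom is a knight.
Then no assignment of the remaining roles makes every statement match its speaker's type — contradiction.
So Tom is a knave.
With that fixed, Cyrus's statement is false, so Cyrus is a knave.
With that fixed, Maeve's statement is true, so Maeve is a knight.
With that fixed, Elif's statement is true, so Elif is a knight.
With that fixed, Daria's statement is true, so Daria is a knight.
With that fixed, Divya's statement is true, so Divya is a knight.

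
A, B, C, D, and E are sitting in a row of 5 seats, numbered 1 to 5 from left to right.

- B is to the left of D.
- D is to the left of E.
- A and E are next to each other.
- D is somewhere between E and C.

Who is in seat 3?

With clues 1–3, B is ruled out for seat 3.
With clues 1–4, A, C, and E are ruled out for seat 3.
So seat 3 is D.

D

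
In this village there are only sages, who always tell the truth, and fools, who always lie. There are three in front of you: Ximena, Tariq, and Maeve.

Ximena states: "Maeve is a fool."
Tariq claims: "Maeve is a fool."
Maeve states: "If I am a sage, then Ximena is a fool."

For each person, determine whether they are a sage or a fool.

Consider Ximena. Suppose Ximena is a sage.
Then whichever role Maeve has, Maeve's statement has the wrong truth value — contradiction.
So Ximena is a fool.
With that fixed, Maeve's statement is true, so Maeve is a sage.
With that fixed, Tariq's statement is false, so Tariq is a fool.

Ximena: fool, Tariq: fool, Maeve: sage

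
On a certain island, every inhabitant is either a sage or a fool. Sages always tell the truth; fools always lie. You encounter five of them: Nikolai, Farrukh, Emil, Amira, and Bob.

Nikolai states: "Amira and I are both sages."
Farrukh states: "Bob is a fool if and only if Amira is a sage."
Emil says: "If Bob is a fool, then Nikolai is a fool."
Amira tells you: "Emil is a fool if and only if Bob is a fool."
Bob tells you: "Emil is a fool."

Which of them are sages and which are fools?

Nikolai: fool, Farrukh: fool, Emil: sage, Amira: fool, Bob: fool

Consider Nikolai. Suppose Nikolai is a sage.
Then no assignment of the remaining roles makes every statement match its speaker's type — contradiction.
So Nikolai is a fool.
With that fixed, Emil's statement is true, so Emil is a sage.
With that fixed, Bob's statement is false, so Bob is a fool.
With that fixed, Amira's statement is false, so Amira is a fool.
With that fixed, Farrukh's statement is false, so Farrukh is a fool.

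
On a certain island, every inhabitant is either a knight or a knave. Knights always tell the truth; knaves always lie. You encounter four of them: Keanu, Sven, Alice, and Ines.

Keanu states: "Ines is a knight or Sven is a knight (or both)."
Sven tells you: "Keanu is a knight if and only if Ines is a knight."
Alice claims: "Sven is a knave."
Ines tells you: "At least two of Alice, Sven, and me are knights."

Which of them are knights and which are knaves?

Keanu: knight, Sven: knight, Alice: knave, Ines: knight

Consider Keanu. Suppose Keanu is a knave.
Then no assignment of the remaining roles makes every statement match its speaker's type — contradiction.
So Keanu is a knight.
Consider Sven. Suppose Sven is a knave.
Then no assignment of the remaining roles makes every statement match its speaker's type — contradiction.
So Sven is a knight.
With that fixed, Alice's statement is false, so Alice is a knave.
Consider Ines. Suppose Ines is a knave.
Then Sven's statement comes out false, contradicting Sven being a knight.
So Ines is a knight.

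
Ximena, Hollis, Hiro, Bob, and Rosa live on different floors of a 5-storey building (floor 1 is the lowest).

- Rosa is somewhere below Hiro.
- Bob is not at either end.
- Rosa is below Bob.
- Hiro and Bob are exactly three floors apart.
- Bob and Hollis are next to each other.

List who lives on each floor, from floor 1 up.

From clue 1: Hiro is in {2,3,4,5}.
From clues 1–2: Bob is in {2,3,4}.
From clues 1–4: Rosa → floor 1, Bob → floor 2, Hiro → floor 5.
From clues 1–5: Hollis → floor 3, Ximena → floor 4.

Rosa, Bob, Hollis, Ximena, Hiro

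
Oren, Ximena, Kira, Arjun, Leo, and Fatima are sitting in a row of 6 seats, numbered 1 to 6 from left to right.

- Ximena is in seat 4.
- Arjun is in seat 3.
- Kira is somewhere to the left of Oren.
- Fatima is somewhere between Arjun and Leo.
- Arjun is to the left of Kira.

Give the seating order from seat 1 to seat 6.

From clue 1: Ximena → seat 4.
From clues 1–2: Arjun → seat 3.
From clues 1–3: Oren is in {2,5,6}.
From clues 1–4: Oren is in {2,6}.
From clues 1–5: Leo → seat 1, Fatima → seat 2, Kira → seat 5, Oren → seat 6.

Leo, Fatima, Arjun, Ximena, Kira, Oren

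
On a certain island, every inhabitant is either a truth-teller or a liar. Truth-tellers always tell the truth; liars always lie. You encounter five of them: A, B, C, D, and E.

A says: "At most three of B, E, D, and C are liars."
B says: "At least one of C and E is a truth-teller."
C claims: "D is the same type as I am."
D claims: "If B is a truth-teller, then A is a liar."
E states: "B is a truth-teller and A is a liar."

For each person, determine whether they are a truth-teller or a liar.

A: truth-teller, B: liar, C: liar, D: truth-teller, E: liar

Consider A. Suppose A is a liar.
Then no assignment of the remaining roles makes every statement match its speaker's type — contradiction.
So A is a truth-teller.
With that fixed, E's statement is false, so E is a liar.
Consider B. Suppose B is a truth-teller.
Then no assignment of the remaining roles makes every statement match its speaker's type — contradiction.
So B is a liar.
With that fixed, D's statement is true, so D is a truth-teller.
Consider C. Suppose C is a truth-teller.
Then B's statement comes out true, contradicting B being a liar.
So C is a liar.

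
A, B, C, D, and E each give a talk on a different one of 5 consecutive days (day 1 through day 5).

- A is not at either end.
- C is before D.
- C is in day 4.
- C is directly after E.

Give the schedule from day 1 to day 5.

From clue 1: A is in {2,3,4}.
From clues 1–3: C → day 4, D → day 5.
From clues 1–4: B → day 1, A → day 2, E → day 3.

B, A, E, C, D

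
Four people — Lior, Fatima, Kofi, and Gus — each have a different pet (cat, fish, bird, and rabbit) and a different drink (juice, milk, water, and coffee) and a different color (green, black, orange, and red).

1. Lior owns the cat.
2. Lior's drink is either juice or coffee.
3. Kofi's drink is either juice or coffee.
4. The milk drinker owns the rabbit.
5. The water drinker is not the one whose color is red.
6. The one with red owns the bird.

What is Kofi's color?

With clues 1–6, black, green, and orange are impossible for Kofi's color.
That leaves red.

red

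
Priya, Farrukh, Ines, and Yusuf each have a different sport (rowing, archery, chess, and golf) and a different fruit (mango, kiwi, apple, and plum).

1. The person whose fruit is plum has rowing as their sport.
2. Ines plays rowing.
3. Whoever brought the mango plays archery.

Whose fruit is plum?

Ines

With clues 1–2, Farrukh, Priya, and Yusuf are impossible for the one with fruit plum.
That leaves Ines.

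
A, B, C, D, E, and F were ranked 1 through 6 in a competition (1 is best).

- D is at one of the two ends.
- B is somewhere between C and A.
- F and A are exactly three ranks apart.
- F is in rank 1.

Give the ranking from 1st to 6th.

F, C, B, A, E, D

From clue 1: D is in {1,6}.
From clues 1–4: F → rank 1, C → rank 2, B → rank 3, A → rank 4, E → rank 5, D → rank 6.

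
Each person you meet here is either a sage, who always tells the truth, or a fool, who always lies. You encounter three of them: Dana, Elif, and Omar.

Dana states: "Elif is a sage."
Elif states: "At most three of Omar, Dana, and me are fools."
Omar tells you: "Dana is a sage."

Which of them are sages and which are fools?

Dana: sage, Elif: sage, Omar: sage

Regardless of anyone's role, Elif's statement is true, so Elif is a sage.
With that fixed, Dana's statement is true, so Dana is a sage.
With that fixed, Omar's statement is true, so Omar is a sage.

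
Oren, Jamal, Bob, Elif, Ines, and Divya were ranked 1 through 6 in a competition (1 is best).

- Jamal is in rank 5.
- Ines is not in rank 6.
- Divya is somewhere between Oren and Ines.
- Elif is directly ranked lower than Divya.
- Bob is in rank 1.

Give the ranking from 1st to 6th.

From clue 1: Jamal → rank 5.
From clues 1–2: Ines is in {1,2,3,4}.
From clues 1–3: Divya is in {2,3,4}.
From clues 1–4: Elif is in {3,4}.
From clues 1–5: Bob → rank 1, Ines → rank 2, Divya → rank 3, Elif → rank 4, Oren → rank 6.

Bob, Ines, Divya, Elif, Jamal, Oren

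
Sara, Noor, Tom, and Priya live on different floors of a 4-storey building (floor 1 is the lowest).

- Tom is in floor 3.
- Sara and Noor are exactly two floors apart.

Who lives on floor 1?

Priya

With clue 1, Tom is ruled out for floor 1.
With clues 1–2, Noor and Sara are ruled out for floor 1.
So floor 1 is Priya.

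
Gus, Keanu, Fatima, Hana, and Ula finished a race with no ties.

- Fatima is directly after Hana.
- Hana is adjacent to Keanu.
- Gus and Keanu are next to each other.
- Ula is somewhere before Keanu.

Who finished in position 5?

With clue 1, Hana is ruled out for place 5.
With clues 1–2, Keanu is ruled out for place 5.
With clues 1–3, Gus is ruled out for place 5.
With clues 1–4, Ula is ruled out for place 5.
So place 5 is Fatima.

Fatima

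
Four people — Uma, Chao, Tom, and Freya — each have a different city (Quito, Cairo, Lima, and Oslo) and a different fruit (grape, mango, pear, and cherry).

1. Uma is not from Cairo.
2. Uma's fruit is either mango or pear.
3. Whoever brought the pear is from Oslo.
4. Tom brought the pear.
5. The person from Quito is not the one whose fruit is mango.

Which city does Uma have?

Clue 1 rules out Cairo for Uma's city.
With clues 1–4, Oslo is impossible for Uma's city.
With clues 1–5, Quito is impossible for Uma's city.
That leaves Lima.

Lima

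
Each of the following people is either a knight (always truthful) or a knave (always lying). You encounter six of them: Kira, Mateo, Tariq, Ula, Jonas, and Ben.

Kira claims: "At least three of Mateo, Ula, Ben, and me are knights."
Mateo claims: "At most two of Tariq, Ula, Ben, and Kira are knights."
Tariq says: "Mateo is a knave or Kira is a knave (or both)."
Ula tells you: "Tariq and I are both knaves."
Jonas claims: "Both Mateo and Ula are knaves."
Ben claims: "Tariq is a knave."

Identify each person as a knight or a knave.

Consider Kira. Suppose Kira is a knight.
Then no assignment of the remaining roles makes every statement match its speaker's type — contradiction.
So Kira is a knave.
With that fixed, Tariq's statement is true, so Tariq is a knight.
With that fixed, Ula's statement is false, so Ula is a knave.
With that fixed, Ben's statement is false, so Ben is a knave.
With that fixed, Mateo's statement is true, so Mateo is a knight.
With that fixed, Jonas's statement is false, so Jonas is a knave.

Kira: knave, Mateo: knight, Tariq: knight, Ula: knave, Jonas: knave, Ben: knave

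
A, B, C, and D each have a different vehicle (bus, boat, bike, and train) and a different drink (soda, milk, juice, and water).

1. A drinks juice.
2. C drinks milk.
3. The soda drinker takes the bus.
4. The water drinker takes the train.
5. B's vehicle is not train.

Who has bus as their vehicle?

With clues 1–3, A and C are impossible for the one with vehicle bus.
With clues 1–5, D is impossible for the one with vehicle bus.
That leaves B.

B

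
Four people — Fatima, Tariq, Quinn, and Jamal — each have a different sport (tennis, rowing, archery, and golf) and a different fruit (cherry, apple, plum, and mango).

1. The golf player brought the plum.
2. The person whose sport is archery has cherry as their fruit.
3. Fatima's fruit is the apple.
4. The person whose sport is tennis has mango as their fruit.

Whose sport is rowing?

Fatima

With clues 1–4, Jamal, Quinn, and Tariq are impossible for the one with sport rowing.
That leaves Fatima.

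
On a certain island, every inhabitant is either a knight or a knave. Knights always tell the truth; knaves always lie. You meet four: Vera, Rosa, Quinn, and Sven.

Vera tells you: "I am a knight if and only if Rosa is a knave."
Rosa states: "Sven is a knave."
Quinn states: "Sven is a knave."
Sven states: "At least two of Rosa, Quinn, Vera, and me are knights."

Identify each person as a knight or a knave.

Vera: knight, Rosa: knave, Quinn: knave, Sven: knight

Consider Vera. Suppose Vera is a knave.
Then no assignment of the remaining roles makes every statement match its speaker's type — contradiction.
So Vera is a knight.
Consider Rosa. Suppose Rosa is a knight.
Then Vera's statement comes out false, contradicting Vera being a knight.
So Rosa is a knave.
Consider Quinn. Suppose Quinn is a knight.
Then no assignment of the remaining roles makes every statement match its speaker's type — contradiction.
So Quinn is a knave.
Consider Sven. Suppose Sven is a knave.
Then Rosa's statement comes out true, contradicting Rosa being a knave.
So Sven is a knight.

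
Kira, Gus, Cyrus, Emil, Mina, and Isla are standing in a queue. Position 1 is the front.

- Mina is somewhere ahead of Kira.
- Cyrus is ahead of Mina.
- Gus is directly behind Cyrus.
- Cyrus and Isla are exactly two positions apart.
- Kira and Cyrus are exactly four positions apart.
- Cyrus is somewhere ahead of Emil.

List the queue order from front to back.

Cyrus, Gus, Isla, Mina, Kira, Emil

From clue 1: Kira is in {2,3,4,5,6}.
From clues 1–2: Kira is in {3,4,5,6}.
From clues 1–3: Kira is in {4,5,6}.
From clues 1–4: Kira is in {5,6}.
From clues 1–6: Cyrus → position 1, Gus → position 2, Isla → position 3, Mina → position 4, Kira → position 5, Emil → position 6.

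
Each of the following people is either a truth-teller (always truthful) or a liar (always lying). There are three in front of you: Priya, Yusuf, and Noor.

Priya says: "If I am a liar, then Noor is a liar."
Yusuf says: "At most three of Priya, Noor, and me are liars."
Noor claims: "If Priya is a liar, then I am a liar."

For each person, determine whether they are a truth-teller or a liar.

Priya: truth-teller, Yusuf: truth-teller, Noor: truth-teller

Regardless of anyone's role, Yusuf's statement is true, so Yusuf is a truth-teller.
Consider Priya. Suppose Priya is a liar.
Then whichever role Noor has, Noor's statement has the wrong truth value — contradiction.
So Priya is a truth-teller.
With that fixed, Noor's statement is true, so Noor is a truth-teller.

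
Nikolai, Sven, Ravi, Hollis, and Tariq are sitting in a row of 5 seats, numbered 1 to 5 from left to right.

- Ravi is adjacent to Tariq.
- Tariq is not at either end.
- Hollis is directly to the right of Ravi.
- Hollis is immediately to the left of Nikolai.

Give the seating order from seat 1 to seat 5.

From clues 1–2: Tariq is in {2,3,4}.
From clues 1–3: Ravi is in {3,4}.
From clues 1–4: Sven → seat 1, Tariq → seat 2, Ravi → seat 3, Hollis → seat 4, Nikolai → seat 5.

Sven, Tariq, Ravi, Hollis, Nikolai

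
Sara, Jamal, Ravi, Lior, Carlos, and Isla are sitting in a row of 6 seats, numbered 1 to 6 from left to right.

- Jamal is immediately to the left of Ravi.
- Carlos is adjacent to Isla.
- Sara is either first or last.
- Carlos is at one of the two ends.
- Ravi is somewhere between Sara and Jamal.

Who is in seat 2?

With clues 1–3, Sara is ruled out for seat 2.
With clues 1–4, Carlos and Ravi are ruled out for seat 2.
With clues 1–5, Jamal and Lior are ruled out for seat 2.
So seat 2 is Isla.

Isla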